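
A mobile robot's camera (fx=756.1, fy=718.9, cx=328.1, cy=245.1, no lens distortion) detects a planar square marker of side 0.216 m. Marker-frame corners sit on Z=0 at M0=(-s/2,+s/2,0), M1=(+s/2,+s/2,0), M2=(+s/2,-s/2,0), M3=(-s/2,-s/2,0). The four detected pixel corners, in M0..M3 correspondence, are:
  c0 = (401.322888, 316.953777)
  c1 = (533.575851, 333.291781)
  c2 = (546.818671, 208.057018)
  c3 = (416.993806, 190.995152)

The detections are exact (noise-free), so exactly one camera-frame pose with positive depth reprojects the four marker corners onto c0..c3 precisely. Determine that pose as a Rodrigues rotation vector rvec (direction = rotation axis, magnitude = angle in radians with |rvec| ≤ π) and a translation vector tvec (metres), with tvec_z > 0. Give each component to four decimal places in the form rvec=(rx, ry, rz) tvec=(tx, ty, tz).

rvec=(-0.0969, -0.0525, 0.1308) tvec=(0.2376, 0.0284, 1.2230)

Intrinsics K: fx=756.1, fy=718.9, cx=328.1, cy=245.1
Marker side s = 0.216 m; corners in marker frame (Z=0):
  M0 = (-0.1080, +0.1080, 0)
  M1 = (+0.1080, +0.1080, 0)
  M2 = (+0.1080, -0.1080, 0)
  M3 = (-0.1080, -0.1080, 0)
Detected image corners:
  c0 = (401.322888, 316.953777) px
  c1 = (533.575851, 333.291781) px
  c2 = (546.818671, 208.057018) px
  c3 = (416.993806, 190.995152) px
Planar DLT: solve 8×8 A·h = b for H (H[2,2]=1):
  H  [+624.43057 -105.66165 +475.00716]
  H  [+87.17644 +560.04223 +261.80456]
  H  [+0.03754 -0.08164 +1.00000]
B = K⁻¹H; ‖b₁‖=0.817664, ‖b₂‖=0.817664; λ = 2/(‖b₁‖+‖b₂‖) = 1.222996, sign → tz>0 ⇒ λ=+1.222996
r₁ = λ·B[:,0] = (+0.99010,+0.13265,+0.04591); r₂ = λ·B[:,1] = (-0.12758,+0.98679,-0.09985)
r₃ = r₁×r₂ = (-0.05855,+0.09300,+0.99394); SVD([r₁ r₂ r₃]) → R = UVᵀ:
  R  [+0.99010 -0.12758 -0.05855]
  R  [+0.13265 +0.98679 +0.09300]
  R  [+0.04591 -0.09985 +0.99394]
t = (+0.23762, +0.02842, +1.22300) m
tr R = 2.970831; θ = arccos((tr R − 1)/2) = 0.170998 rad = 9.797°
axis k = ((R−Rᵀ)₃₂, (R−Rᵀ)₁₃, (R−Rᵀ)₂₁) / (2 sinθ) = (-0.566667, -0.306927, +0.764646)
rvec = θ·k = (-0.096899, -0.052484, +0.130753)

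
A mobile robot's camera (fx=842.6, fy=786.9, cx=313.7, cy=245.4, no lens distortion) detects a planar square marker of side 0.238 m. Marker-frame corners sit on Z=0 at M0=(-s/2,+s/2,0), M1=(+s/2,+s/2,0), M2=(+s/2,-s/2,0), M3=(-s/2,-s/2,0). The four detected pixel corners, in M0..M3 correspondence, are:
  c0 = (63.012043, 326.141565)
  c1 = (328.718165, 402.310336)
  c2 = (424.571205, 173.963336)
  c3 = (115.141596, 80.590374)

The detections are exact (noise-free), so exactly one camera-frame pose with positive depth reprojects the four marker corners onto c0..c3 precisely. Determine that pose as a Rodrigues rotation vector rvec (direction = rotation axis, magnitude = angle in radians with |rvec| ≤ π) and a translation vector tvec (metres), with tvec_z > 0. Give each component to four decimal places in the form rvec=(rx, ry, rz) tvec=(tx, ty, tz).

Intrinsics K: fx=842.6, fy=786.9, cx=313.7, cy=245.4
Marker side s = 0.238 m; corners in marker frame (Z=0):
  M0 = (-0.1190, +0.1190, 0)
  M1 = (+0.1190, +0.1190, 0)
  M2 = (+0.1190, -0.1190, 0)
  M3 = (-0.1190, -0.1190, 0)
Detected image corners:
  c0 = (63.012043, 326.141565) px
  c1 = (328.718165, 402.310336) px
  c2 = (424.571205, 173.963336) px
  c3 = (115.141596, 80.590374) px
Planar DLT: solve 8×8 A·h = b for H (H[2,2]=1):
  H  [+1217.40418 -158.69297 +231.16775]
  H  [+370.57415 +1156.71137 +255.36577]
  H  [+0.07007 +0.65688 +1.00000]
B = K⁻¹H; ‖b₁‖=1.489759, ‖b₂‖=1.489759; λ = 2/(‖b₁‖+‖b₂‖) = 0.671249, sign → tz>0 ⇒ λ=+0.671249
r₁ = λ·B[:,0] = (+0.95232,+0.30144,+0.04703); r₂ = λ·B[:,1] = (-0.29058,+0.84920,+0.44093)
r₃ = r₁×r₂ = (+0.09297,-0.43357,+0.89631); SVD([r₁ r₂ r₃]) → R = UVᵀ:
  R  [+0.95232 -0.29058 +0.09297]
  R  [+0.30144 +0.84920 -0.43357]
  R  [+0.04703 +0.44093 +0.89631]
t = (-0.06575, +0.00850, +0.67125) m
tr R = 2.697836; θ = arccos((tr R − 1)/2) = 0.556861 rad = 31.906°
axis k = ((R−Rᵀ)₃₂, (R−Rᵀ)₁₃, (R−Rᵀ)₂₁) / (2 sinθ) = (+0.827304, +0.043462, +0.560071)
rvec = θ·k = (+0.460694, +0.024202, +0.311882)

rvec=(0.4607, 0.0242, 0.3119) tvec=(-0.0657, 0.0085, 0.6712)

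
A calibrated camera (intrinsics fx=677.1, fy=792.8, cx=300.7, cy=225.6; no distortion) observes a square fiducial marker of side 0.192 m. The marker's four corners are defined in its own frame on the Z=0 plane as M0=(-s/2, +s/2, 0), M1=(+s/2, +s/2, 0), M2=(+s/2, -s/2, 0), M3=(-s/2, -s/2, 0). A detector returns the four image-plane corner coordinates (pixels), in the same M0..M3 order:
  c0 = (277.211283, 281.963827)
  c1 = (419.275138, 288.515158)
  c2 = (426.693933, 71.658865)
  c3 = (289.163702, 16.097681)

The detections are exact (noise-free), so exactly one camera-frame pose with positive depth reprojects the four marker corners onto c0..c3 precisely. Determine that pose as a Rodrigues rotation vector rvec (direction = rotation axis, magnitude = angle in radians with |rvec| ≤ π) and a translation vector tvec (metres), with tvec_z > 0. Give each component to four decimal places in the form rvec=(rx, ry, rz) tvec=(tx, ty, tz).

Intrinsics K: fx=677.1, fy=792.8, cx=300.7, cy=225.6
Marker side s = 0.192 m; corners in marker frame (Z=0):
  M0 = (-0.0960, +0.0960, 0)
  M1 = (+0.0960, +0.0960, 0)
  M2 = (+0.0960, -0.0960, 0)
  M3 = (-0.0960, -0.0960, 0)
Detected image corners:
  c0 = (277.211283, 281.963827) px
  c1 = (419.275138, 288.515158) px
  c2 = (426.693933, 71.658865) px
  c3 = (289.163702, 16.097681) px
Planar DLT: solve 8×8 A·h = b for H (H[2,2]=1):
  H  [+1105.72655 -82.70188 +360.30858]
  H  [+338.95455 +1228.38395 +165.05545]
  H  [+1.06978 -0.09479 +1.00000]
B = K⁻¹H; ‖b₁‖=1.581272, ‖b₂‖=1.581272; λ = 2/(‖b₁‖+‖b₂‖) = 0.632402, sign → tz>0 ⇒ λ=+0.632402
r₁ = λ·B[:,0] = (+0.73229,+0.07786,+0.67653); r₂ = λ·B[:,1] = (-0.05062,+0.99692,-0.05994)
r₃ = r₁×r₂ = (-0.67911,+0.00965,+0.73397); SVD([r₁ r₂ r₃]) → R = UVᵀ:
  R  [+0.73229 -0.05062 -0.67911]
  R  [+0.07786 +0.99692 +0.00965]
  R  [+0.67653 -0.05994 +0.73397]
t = (+0.05567, -0.04830, +0.63240) m
tr R = 2.463174; θ = arccos((tr R − 1)/2) = 0.750150 rad = 42.980°
axis k = ((R−Rᵀ)₃₂, (R−Rᵀ)₁₃, (R−Rᵀ)₂₁) / (2 sinθ) = (-0.051041, -0.994241, +0.094232)
rvec = θ·k = (-0.038288, -0.745830, +0.070688)

rvec=(-0.0383, -0.7458, 0.0707) tvec=(0.0557, -0.0483, 0.6324)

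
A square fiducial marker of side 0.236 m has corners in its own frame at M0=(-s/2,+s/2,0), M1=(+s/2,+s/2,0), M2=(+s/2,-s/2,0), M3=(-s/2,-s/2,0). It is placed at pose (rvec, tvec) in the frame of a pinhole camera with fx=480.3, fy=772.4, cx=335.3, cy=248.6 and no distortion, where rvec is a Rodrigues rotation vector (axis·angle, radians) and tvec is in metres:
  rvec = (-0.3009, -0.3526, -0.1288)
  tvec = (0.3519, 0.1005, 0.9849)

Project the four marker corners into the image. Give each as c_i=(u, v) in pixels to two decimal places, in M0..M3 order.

c0=(473.84, 435.77) c1=(568.06, 406.72) c2=(535.36, 234.17) c3=(444.41, 246.36)

Intrinsics K: fx=480.3, fy=772.4, cx=335.3, cy=248.6
Marker side s = 0.236 m; corners in marker frame (Z=0):
  M0 = (-0.1180, +0.1180, 0)
  M1 = (+0.1180, +0.1180, 0)
  M2 = (+0.1180, -0.1180, 0)
  M3 = (-0.1180, -0.1180, 0)
rvec = (-0.3009, -0.3526, -0.1288), |rvec| = θ = 0.48110 rad = 27.565°
Rodrigues: sinθ=0.46275, 1−cosθ=0.11351; R = I + sinθ·[k]× + (1−cosθ)·[k]×²:
    [+0.93089 +0.17592 -0.32015]
    [-0.07186 +0.94746 +0.31170]
    [+0.35816 -0.26715 +0.89462]
t = (0.3519, 0.1005, 0.9849) m
M0: Pc = R·M0+t = (+0.26281, +0.22078, +0.91111); u = 480.3·(+0.26281)/0.91111 + 335.3 = 473.8442, v = 772.4·(+0.22078)/0.91111 + 248.6 = 435.7666
M1: Pc = R·M1+t = (+0.48250, +0.20382, +0.99564); u = 480.3·(+0.48250)/0.99564 + 335.3 = 568.0617, v = 772.4·(+0.20382)/0.99564 + 248.6 = 406.7212
M2: Pc = R·M2+t = (+0.44099, -0.01978, +1.05869); u = 480.3·(+0.44099)/1.05869 + 335.3 = 535.3645, v = 772.4·(-0.01978)/1.05869 + 248.6 = 234.1694
M3: Pc = R·M3+t = (+0.22130, -0.00282, +0.97416); u = 480.3·(+0.22130)/0.97416 + 335.3 = 444.4078, v = 772.4·(-0.00282)/0.97416 + 248.6 = 246.3630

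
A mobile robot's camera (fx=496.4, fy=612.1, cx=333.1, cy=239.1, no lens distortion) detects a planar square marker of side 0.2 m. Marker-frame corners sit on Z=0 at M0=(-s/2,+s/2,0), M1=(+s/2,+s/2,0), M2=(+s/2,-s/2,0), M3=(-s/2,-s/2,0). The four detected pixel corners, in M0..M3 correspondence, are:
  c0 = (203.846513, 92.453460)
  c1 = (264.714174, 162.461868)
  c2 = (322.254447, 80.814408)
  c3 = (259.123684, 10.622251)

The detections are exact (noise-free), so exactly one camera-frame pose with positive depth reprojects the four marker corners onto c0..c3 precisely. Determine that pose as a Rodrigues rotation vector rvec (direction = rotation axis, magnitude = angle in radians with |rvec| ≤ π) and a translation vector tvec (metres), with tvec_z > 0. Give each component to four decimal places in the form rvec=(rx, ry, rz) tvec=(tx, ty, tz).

Intrinsics K: fx=496.4, fy=612.1, cx=333.1, cy=239.1
Marker side s = 0.2 m; corners in marker frame (Z=0):
  M0 = (-0.1000, +0.1000, 0)
  M1 = (+0.1000, +0.1000, 0)
  M2 = (+0.1000, -0.1000, 0)
  M3 = (-0.1000, -0.1000, 0)
Detected image corners:
  c0 = (203.846513, 92.453460) px
  c1 = (264.714174, 162.461868) px
  c2 = (322.254447, 80.814408) px
  c3 = (259.123684, 10.622251) px
Planar DLT: solve 8×8 A·h = b for H (H[2,2]=1):
  H  [+288.51430 -253.58023 +261.92638]
  H  [+343.43028 +418.07464 +86.74443]
  H  [-0.08161 +0.10826 +1.00000]
B = K⁻¹H; ‖b₁‖=0.873331, ‖b₂‖=0.873331; λ = 2/(‖b₁‖+‖b₂‖) = 1.145041, sign → tz>0 ⇒ λ=+1.145041
r₁ = λ·B[:,0] = (+0.72822,+0.67895,-0.09344); r₂ = λ·B[:,1] = (-0.66812,+0.73366,+0.12396)
r₃ = r₁×r₂ = (+0.15272,-0.02784,+0.98788); SVD([r₁ r₂ r₃]) → R = UVᵀ:
  R  [+0.72822 -0.66812 +0.15272]
  R  [+0.67895 +0.73366 -0.02784]
  R  [-0.09344 +0.12396 +0.98788]
t = (-0.16418, -0.28501, +1.14504) m
tr R = 2.449752; θ = arccos((tr R − 1)/2) = 0.759942 rad = 43.541°
axis k = ((R−Rᵀ)₃₂, (R−Rᵀ)₁₃, (R−Rᵀ)₂₁) / (2 sinθ) = (+0.110184, +0.178670, +0.977720)
rvec = θ·k = (+0.083734, +0.135779, +0.743011)

rvec=(0.0837, 0.1358, 0.7430) tvec=(-0.1642, -0.2850, 1.1450)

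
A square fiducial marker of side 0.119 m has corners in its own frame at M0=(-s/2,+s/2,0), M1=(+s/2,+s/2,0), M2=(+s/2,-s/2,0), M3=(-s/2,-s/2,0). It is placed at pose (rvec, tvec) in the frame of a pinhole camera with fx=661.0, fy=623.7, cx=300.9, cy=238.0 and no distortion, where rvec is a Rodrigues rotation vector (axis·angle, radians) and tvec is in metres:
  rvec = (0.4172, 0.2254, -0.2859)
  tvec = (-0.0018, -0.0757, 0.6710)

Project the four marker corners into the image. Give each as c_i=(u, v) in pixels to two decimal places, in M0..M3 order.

c0=(264.93, 229.04) c1=(371.97, 203.85) c2=(337.42, 98.89) c3=(225.08, 130.83)

Intrinsics K: fx=661.0, fy=623.7, cx=300.9, cy=238.0
Marker side s = 0.119 m; corners in marker frame (Z=0):
  M0 = (-0.0595, +0.0595, 0)
  M1 = (+0.0595, +0.0595, 0)
  M2 = (+0.0595, -0.0595, 0)
  M3 = (-0.0595, -0.0595, 0)
rvec = (0.4172, 0.2254, -0.2859), |rvec| = θ = 0.55371 rad = 31.726°
Rodrigues: sinθ=0.52585, 1−cosθ=0.14942; R = I + sinθ·[k]× + (1−cosθ)·[k]×²:
    [+0.93540 +0.31734 +0.15593]
    [-0.22568 +0.87534 -0.42761]
    [-0.27219 +0.36480 +0.89041]
t = (-0.0018, -0.0757, 0.6710) m
M0: Pc = R·M0+t = (-0.03857, -0.01019, +0.70890); u = 661.0·(-0.03857)/0.70890 + 300.9 = 264.9318, v = 623.7·(-0.01019)/0.70890 + 238.0 = 229.0354
M1: Pc = R·M1+t = (+0.07274, -0.03705, +0.67651); u = 661.0·(+0.07274)/0.67651 + 300.9 = 371.9707, v = 623.7·(-0.03705)/0.67651 + 238.0 = 203.8463
M2: Pc = R·M2+t = (+0.03497, -0.14121, +0.63310); u = 661.0·(+0.03497)/0.63310 + 300.9 = 337.4160, v = 623.7·(-0.14121)/0.63310 + 238.0 = 98.8857
M3: Pc = R·M3+t = (-0.07634, -0.11435, +0.66549); u = 661.0·(-0.07634)/0.66549 + 300.9 = 225.0766, v = 623.7·(-0.11435)/0.66549 + 238.0 = 130.8265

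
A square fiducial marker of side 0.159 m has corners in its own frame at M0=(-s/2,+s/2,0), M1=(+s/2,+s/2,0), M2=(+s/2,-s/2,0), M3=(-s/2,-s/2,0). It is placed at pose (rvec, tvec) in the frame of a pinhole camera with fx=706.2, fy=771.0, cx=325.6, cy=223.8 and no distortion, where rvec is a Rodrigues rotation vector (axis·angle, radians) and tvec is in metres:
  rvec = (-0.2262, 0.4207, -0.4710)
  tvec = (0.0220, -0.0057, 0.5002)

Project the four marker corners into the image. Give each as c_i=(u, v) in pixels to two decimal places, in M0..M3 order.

Intrinsics K: fx=706.2, fy=771.0, cx=325.6, cy=223.8
Marker side s = 0.159 m; corners in marker frame (Z=0):
  M0 = (-0.0795, +0.0795, 0)
  M1 = (+0.0795, +0.0795, 0)
  M2 = (+0.0795, -0.0795, 0)
  M3 = (-0.0795, -0.0795, 0)
rvec = (-0.2262, 0.4207, -0.4710), |rvec| = θ = 0.67082 rad = 38.435°
Rodrigues: sinθ=0.62163, 1−cosθ=0.21669; R = I + sinθ·[k]× + (1−cosθ)·[k]×²:
    [+0.80795 +0.39064 +0.44115]
    [-0.48229 +0.86854 +0.11420]
    [-0.33855 -0.30503 +0.89014]
t = (0.0220, -0.0057, 0.5002) m
M0: Pc = R·M0+t = (-0.01118, +0.10169, +0.50286); u = 706.2·(-0.01118)/0.50286 + 325.6 = 309.9043, v = 771.0·(+0.10169)/0.50286 + 223.8 = 379.7134
M1: Pc = R·M1+t = (+0.11729, +0.02501, +0.44904); u = 706.2·(+0.11729)/0.44904 + 325.6 = 510.0591, v = 771.0·(+0.02501)/0.44904 + 223.8 = 266.7376
M2: Pc = R·M2+t = (+0.05518, -0.11309, +0.49754); u = 706.2·(+0.05518)/0.49754 + 325.6 = 403.9173, v = 771.0·(-0.11309)/0.49754 + 223.8 = 48.5505
M3: Pc = R·M3+t = (-0.07329, -0.03641, +0.55136); u = 706.2·(-0.07329)/0.55136 + 325.6 = 231.7312, v = 771.0·(-0.03641)/0.55136 + 223.8 = 172.8900

c0=(309.90, 379.71) c1=(510.06, 266.74) c2=(403.92, 48.55) c3=(231.73, 172.89)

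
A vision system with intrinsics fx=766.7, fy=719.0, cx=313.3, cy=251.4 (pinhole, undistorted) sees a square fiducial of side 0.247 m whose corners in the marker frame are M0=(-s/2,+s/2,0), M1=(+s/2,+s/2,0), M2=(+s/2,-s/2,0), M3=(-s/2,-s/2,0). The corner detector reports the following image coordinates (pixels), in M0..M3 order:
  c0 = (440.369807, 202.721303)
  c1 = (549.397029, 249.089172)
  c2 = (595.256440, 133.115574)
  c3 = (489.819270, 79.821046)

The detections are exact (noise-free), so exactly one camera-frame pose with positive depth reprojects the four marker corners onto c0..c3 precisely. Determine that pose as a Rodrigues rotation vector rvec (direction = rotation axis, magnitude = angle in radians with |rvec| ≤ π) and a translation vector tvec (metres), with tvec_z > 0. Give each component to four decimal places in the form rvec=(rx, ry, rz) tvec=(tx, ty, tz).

Intrinsics K: fx=766.7, fy=719.0, cx=313.3, cy=251.4
Marker side s = 0.247 m; corners in marker frame (Z=0):
  M0 = (-0.1235, +0.1235, 0)
  M1 = (+0.1235, +0.1235, 0)
  M2 = (+0.1235, -0.1235, 0)
  M3 = (-0.1235, -0.1235, 0)
Detected image corners:
  c0 = (440.369807, 202.721303) px
  c1 = (549.397029, 249.089172) px
  c2 = (595.256440, 133.115574) px
  c3 = (489.819270, 79.821046) px
Planar DLT: solve 8×8 A·h = b for H (H[2,2]=1):
  H  [+561.60130 -206.36467 +520.41551]
  H  [+242.63599 +478.75073 +166.74893]
  H  [+0.24578 -0.02632 +1.00000]
B = K⁻¹H; ‖b₁‖=0.723305, ‖b₂‖=0.723305; λ = 2/(‖b₁‖+‖b₂‖) = 1.382542, sign → tz>0 ⇒ λ=+1.382542
r₁ = λ·B[:,0] = (+0.87385,+0.34775,+0.33980); r₂ = λ·B[:,1] = (-0.35726,+0.93330,-0.03639)
r₃ = r₁×r₂ = (-0.32978,-0.08960,+0.93980); SVD([r₁ r₂ r₃]) → R = UVᵀ:
  R  [+0.87385 -0.35726 -0.32978]
  R  [+0.34775 +0.93330 -0.08960]
  R  [+0.33980 -0.03639 +0.93980]
t = (+0.37348, -0.16277, +1.38254) m
tr R = 2.746942; θ = arccos((tr R − 1)/2) = 0.508510 rad = 29.135°
axis k = ((R−Rᵀ)₃₂, (R−Rᵀ)₁₃, (R−Rᵀ)₂₁) / (2 sinθ) = (+0.054642, -0.687627, +0.724005)
rvec = θ·k = (+0.027786, -0.349666, +0.368164)

rvec=(0.0278, -0.3497, 0.3682) tvec=(0.3735, -0.1628, 1.3825)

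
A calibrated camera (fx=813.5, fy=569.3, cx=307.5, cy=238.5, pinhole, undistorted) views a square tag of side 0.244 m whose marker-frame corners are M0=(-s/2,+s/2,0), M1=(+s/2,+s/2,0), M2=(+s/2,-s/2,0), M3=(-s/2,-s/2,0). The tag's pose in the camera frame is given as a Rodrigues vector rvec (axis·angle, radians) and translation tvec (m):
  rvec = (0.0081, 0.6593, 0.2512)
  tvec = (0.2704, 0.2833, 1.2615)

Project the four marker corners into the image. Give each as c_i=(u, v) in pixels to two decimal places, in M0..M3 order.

c0=(397.97, 396.33) c1=(535.21, 442.83) c2=(577.81, 332.07) c3=(433.62, 297.17)

Intrinsics K: fx=813.5, fy=569.3, cx=307.5, cy=238.5
Marker side s = 0.244 m; corners in marker frame (Z=0):
  M0 = (-0.1220, +0.1220, 0)
  M1 = (+0.1220, +0.1220, 0)
  M2 = (+0.1220, -0.1220, 0)
  M3 = (-0.1220, -0.1220, 0)
rvec = (0.0081, 0.6593, 0.2512), |rvec| = θ = 0.70558 rad = 40.427°
Rodrigues: sinθ=0.64848, 1−cosθ=0.23876; R = I + sinθ·[k]× + (1−cosθ)·[k]×²:
    [+0.76127 -0.22831 +0.60692]
    [+0.23343 +0.96971 +0.07198]
    [-0.60497 +0.08687 +0.79150]
t = (0.2704, 0.2833, 1.2615) m
M0: Pc = R·M0+t = (+0.14967, +0.37313, +1.34590); u = 813.5·(+0.14967)/1.34590 + 307.5 = 397.9656, v = 569.3·(+0.37313)/1.34590 + 238.5 = 396.3272
M1: Pc = R·M1+t = (+0.33542, +0.43008, +1.19829); u = 813.5·(+0.33542)/1.19829 + 307.5 = 535.2114, v = 569.3·(+0.43008)/1.19829 + 238.5 = 442.8290
M2: Pc = R·M2+t = (+0.39113, +0.19347, +1.17710); u = 813.5·(+0.39113)/1.17710 + 307.5 = 577.8117, v = 569.3·(+0.19347)/1.17710 + 238.5 = 332.0736
M3: Pc = R·M3+t = (+0.20538, +0.13652, +1.32471); u = 813.5·(+0.20538)/1.32471 + 307.5 = 433.6229, v = 569.3·(+0.13652)/1.32471 + 238.5 = 297.1691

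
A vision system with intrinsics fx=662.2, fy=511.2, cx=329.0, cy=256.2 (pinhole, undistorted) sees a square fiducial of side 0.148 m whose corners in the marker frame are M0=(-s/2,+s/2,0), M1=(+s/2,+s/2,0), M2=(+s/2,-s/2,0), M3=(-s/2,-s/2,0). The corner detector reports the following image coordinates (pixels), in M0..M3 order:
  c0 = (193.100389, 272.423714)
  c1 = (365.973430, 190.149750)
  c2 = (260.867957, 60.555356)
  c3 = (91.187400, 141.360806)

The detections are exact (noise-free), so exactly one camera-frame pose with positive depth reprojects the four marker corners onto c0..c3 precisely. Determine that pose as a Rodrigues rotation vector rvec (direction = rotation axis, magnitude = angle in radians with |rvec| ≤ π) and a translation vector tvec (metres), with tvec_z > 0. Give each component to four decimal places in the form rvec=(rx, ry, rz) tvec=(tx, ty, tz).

rvec=(-0.0590, 0.0177, -0.5522) tvec=(-0.0748, -0.0864, 0.4871)

Intrinsics K: fx=662.2, fy=511.2, cx=329.0, cy=256.2
Marker side s = 0.148 m; corners in marker frame (Z=0):
  M0 = (-0.0740, +0.0740, 0)
  M1 = (+0.0740, +0.0740, 0)
  M2 = (+0.0740, -0.0740, 0)
  M3 = (-0.0740, -0.0740, 0)
Detected image corners:
  c0 = (193.100389, 272.423714) px
  c1 = (365.973430, 190.149750) px
  c2 = (260.867957, 60.555356) px
  c3 = (91.187400, 141.360806) px
Planar DLT: solve 8×8 A·h = b for H (H[2,2]=1):
  H  [+1156.73622 +670.96376 +227.29219]
  H  [-551.21895 +859.87188 +165.52655]
  H  [-0.00193 -0.12477 +1.00000]
B = K⁻¹H; ‖b₁‖=2.053121, ‖b₂‖=2.053121; λ = 2/(‖b₁‖+‖b₂‖) = 0.487063, sign → tz>0 ⇒ λ=+0.487063
r₁ = λ·B[:,0] = (+0.85127,-0.52472,-0.00094); r₂ = λ·B[:,1] = (+0.52370,+0.84973,-0.06077)
r₃ = r₁×r₂ = (+0.03269,+0.05124,+0.99815); SVD([r₁ r₂ r₃]) → R = UVᵀ:
  R  [+0.85127 +0.52370 +0.03269]
  R  [-0.52472 +0.84973 +0.05124]
  R  [-0.00094 -0.06077 +0.99815]
t = (-0.07481, -0.08639, +0.48706) m
tr R = 2.699155; θ = arccos((tr R − 1)/2) = 0.555613 rad = 31.834°
axis k = ((R−Rᵀ)₃₂, (R−Rᵀ)₁₃, (R−Rᵀ)₂₁) / (2 sinθ) = (-0.106183, +0.031878, -0.993836)
rvec = θ·k = (-0.058996, +0.017712, -0.552187)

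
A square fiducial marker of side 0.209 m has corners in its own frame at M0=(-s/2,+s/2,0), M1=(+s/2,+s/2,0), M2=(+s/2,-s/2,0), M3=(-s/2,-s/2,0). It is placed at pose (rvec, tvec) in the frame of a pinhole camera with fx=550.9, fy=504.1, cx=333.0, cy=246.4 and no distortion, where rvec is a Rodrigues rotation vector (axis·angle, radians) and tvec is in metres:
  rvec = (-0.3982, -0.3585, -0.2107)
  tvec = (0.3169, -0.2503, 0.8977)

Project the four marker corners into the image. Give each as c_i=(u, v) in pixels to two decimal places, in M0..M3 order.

c0=(499.96, 159.03) c1=(602.19, 151.56) c2=(550.74, 60.88) c3=(452.06, 59.70)

Intrinsics K: fx=550.9, fy=504.1, cx=333.0, cy=246.4
Marker side s = 0.209 m; corners in marker frame (Z=0):
  M0 = (-0.1045, +0.1045, 0)
  M1 = (+0.1045, +0.1045, 0)
  M2 = (+0.1045, -0.1045, 0)
  M3 = (-0.1045, -0.1045, 0)
rvec = (-0.3982, -0.3585, -0.2107), |rvec| = θ = 0.57574 rad = 32.988°
Rodrigues: sinθ=0.54446, 1−cosθ=0.16121; R = I + sinθ·[k]× + (1−cosθ)·[k]×²:
    [+0.91590 +0.26868 -0.29822]
    [-0.12982 +0.90129 +0.41330]
    [+0.37982 -0.33983 +0.86038]
t = (0.3169, -0.2503, 0.8977) m
M0: Pc = R·M0+t = (+0.24926, -0.14255, +0.82250); u = 550.9·(+0.24926)/0.82250 + 333.0 = 499.9552, v = 504.1·(-0.14255)/0.82250 + 246.4 = 159.0336
M1: Pc = R·M1+t = (+0.44069, -0.16968, +0.90188); u = 550.9·(+0.44069)/0.90188 + 333.0 = 602.1883, v = 504.1·(-0.16968)/0.90188 + 246.4 = 151.5577
M2: Pc = R·M2+t = (+0.38454, -0.35805, +0.97290); u = 550.9·(+0.38454)/0.97290 + 333.0 = 550.7404, v = 504.1·(-0.35805)/0.97290 + 246.4 = 60.8791
M3: Pc = R·M3+t = (+0.19311, -0.33092, +0.89352); u = 550.9·(+0.19311)/0.89352 + 333.0 = 452.0627, v = 504.1·(-0.33092)/0.89352 + 246.4 = 59.7047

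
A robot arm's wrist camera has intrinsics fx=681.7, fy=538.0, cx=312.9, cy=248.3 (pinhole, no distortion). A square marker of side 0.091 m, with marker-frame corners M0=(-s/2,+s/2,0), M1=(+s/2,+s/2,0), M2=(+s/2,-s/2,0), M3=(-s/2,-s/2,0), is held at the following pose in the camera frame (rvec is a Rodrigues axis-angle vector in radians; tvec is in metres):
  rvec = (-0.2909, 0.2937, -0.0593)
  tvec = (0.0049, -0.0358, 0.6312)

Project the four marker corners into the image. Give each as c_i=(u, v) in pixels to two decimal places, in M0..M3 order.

c0=(271.94, 258.76) c1=(368.18, 251.13) c2=(364.34, 176.90) c3=(272.13, 187.06)

Intrinsics K: fx=681.7, fy=538.0, cx=312.9, cy=248.3
Marker side s = 0.091 m; corners in marker frame (Z=0):
  M0 = (-0.0455, +0.0455, 0)
  M1 = (+0.0455, +0.0455, 0)
  M2 = (+0.0455, -0.0455, 0)
  M3 = (-0.0455, -0.0455, 0)
rvec = (-0.2909, 0.2937, -0.0593), |rvec| = θ = 0.41761 rad = 23.927°
Rodrigues: sinθ=0.40558, 1−cosθ=0.08594; R = I + sinθ·[k]× + (1−cosθ)·[k]×²:
    [+0.95576 +0.01549 +0.29374]
    [-0.09969 +0.95657 +0.27394]
    [-0.27674 -0.29110 +0.91579]
t = (0.0049, -0.0358, 0.6312) m
M0: Pc = R·M0+t = (-0.03788, +0.01226, +0.63055); u = 681.7·(-0.03788)/0.63055 + 312.9 = 271.9445, v = 538.0·(+0.01226)/0.63055 + 248.3 = 258.7604
M1: Pc = R·M1+t = (+0.04909, +0.00319, +0.60536); u = 681.7·(+0.04909)/0.60536 + 312.9 = 368.1824, v = 538.0·(+0.00319)/0.60536 + 248.3 = 251.1331
M2: Pc = R·M2+t = (+0.04768, -0.08386, +0.63185); u = 681.7·(+0.04768)/0.63185 + 312.9 = 364.3439, v = 538.0·(-0.08386)/0.63185 + 248.3 = 176.8965
M3: Pc = R·M3+t = (-0.03929, -0.07479, +0.65704); u = 681.7·(-0.03929)/0.65704 + 312.9 = 272.1332, v = 538.0·(-0.07479)/0.65704 + 248.3 = 187.0617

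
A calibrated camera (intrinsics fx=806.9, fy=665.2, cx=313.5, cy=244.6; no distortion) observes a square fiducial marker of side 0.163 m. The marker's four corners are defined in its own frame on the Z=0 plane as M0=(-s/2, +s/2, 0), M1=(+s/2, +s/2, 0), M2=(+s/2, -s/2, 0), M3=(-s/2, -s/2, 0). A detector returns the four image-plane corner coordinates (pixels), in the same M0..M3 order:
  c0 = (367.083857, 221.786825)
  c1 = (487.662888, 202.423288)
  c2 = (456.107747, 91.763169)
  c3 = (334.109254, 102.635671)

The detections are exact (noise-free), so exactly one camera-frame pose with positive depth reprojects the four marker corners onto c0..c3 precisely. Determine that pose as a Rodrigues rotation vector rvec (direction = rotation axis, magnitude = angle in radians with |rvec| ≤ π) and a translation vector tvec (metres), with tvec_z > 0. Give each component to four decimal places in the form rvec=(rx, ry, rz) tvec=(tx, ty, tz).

Intrinsics K: fx=806.9, fy=665.2, cx=313.5, cy=244.6
Marker side s = 0.163 m; corners in marker frame (Z=0):
  M0 = (-0.0815, +0.0815, 0)
  M1 = (+0.0815, +0.0815, 0)
  M2 = (+0.0815, -0.0815, 0)
  M3 = (-0.0815, -0.0815, 0)
Detected image corners:
  c0 = (367.083857, 221.786825) px
  c1 = (487.662888, 202.423288) px
  c2 = (456.107747, 91.763169) px
  c3 = (334.109254, 102.635671) px
Planar DLT: solve 8×8 A·h = b for H (H[2,2]=1):
  H  [+928.00372 +178.39551 +413.38896]
  H  [-23.49659 +696.70160 +154.15600]
  H  [+0.44714 -0.04715 +1.00000]
B = K⁻¹H; ‖b₁‖=1.092296, ‖b₂‖=1.092296; λ = 2/(‖b₁‖+‖b₂‖) = 0.915502, sign → tz>0 ⇒ λ=+0.915502
r₁ = λ·B[:,0] = (+0.89386,-0.18286,+0.40936); r₂ = λ·B[:,1] = (+0.21918,+0.97473,-0.04317)
r₃ = r₁×r₂ = (-0.39112,+0.12831,+0.91135); SVD([r₁ r₂ r₃]) → R = UVᵀ:
  R  [+0.89386 +0.21918 -0.39112]
  R  [-0.18286 +0.97473 +0.12831]
  R  [+0.40936 -0.04317 +0.91135]
t = (+0.11333, -0.12448, +0.91550) m
tr R = 2.779939; θ = arccos((tr R − 1)/2) = 0.473518 rad = 27.131°
axis k = ((R−Rᵀ)₃₂, (R−Rᵀ)₁₃, (R−Rᵀ)₂₁) / (2 sinθ) = (-0.188009, -0.877687, -0.440815)
rvec = θ·k = (-0.089026, -0.415601, -0.208734)

rvec=(-0.0890, -0.4156, -0.2087) tvec=(0.1133, -0.1245, 0.9155)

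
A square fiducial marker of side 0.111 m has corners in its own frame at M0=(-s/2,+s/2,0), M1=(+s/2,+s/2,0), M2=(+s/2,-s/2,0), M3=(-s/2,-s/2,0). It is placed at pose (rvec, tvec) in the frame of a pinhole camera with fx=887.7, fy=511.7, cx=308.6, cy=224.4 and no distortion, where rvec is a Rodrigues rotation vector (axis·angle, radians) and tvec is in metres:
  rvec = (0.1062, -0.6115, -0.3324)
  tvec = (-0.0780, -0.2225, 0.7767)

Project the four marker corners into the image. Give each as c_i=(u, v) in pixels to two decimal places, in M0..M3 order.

c0=(185.08, 121.99) c1=(286.71, 106.18) c2=(252.15, 35.79) c3=(144.68, 46.27)

Intrinsics K: fx=887.7, fy=511.7, cx=308.6, cy=224.4
Marker side s = 0.111 m; corners in marker frame (Z=0):
  M0 = (-0.0555, +0.0555, 0)
  M1 = (+0.0555, +0.0555, 0)
  M2 = (+0.0555, -0.0555, 0)
  M3 = (-0.0555, -0.0555, 0)
rvec = (0.1062, -0.6115, -0.3324), |rvec| = θ = 0.70406 rad = 40.340°
Rodrigues: sinθ=0.64732, 1−cosθ=0.23778; R = I + sinθ·[k]× + (1−cosθ)·[k]×²:
    [+0.76763 +0.27446 -0.57915]
    [-0.33676 +0.94159 -0.00014]
    [+0.54528 +0.19514 +0.81522]
t = (-0.0780, -0.2225, 0.7767) m
M0: Pc = R·M0+t = (-0.10537, -0.15155, +0.75727); u = 887.7·(-0.10537)/0.75727 + 308.6 = 185.0798, v = 511.7·(-0.15155)/0.75727 + 224.4 = 121.9938
M1: Pc = R·M1+t = (-0.02016, -0.18893, +0.81779); u = 887.7·(-0.02016)/0.81779 + 308.6 = 286.7123, v = 511.7·(-0.18893)/0.81779 + 224.4 = 106.1837
M2: Pc = R·M2+t = (-0.05063, -0.29345, +0.79613); u = 887.7·(-0.05063)/0.79613 + 308.6 = 252.1479, v = 511.7·(-0.29345)/0.79613 + 224.4 = 35.7913
M3: Pc = R·M3+t = (-0.13584, -0.25607, +0.73561); u = 887.7·(-0.13584)/0.73561 + 308.6 = 144.6786, v = 511.7·(-0.25607)/0.73561 + 224.4 = 46.2749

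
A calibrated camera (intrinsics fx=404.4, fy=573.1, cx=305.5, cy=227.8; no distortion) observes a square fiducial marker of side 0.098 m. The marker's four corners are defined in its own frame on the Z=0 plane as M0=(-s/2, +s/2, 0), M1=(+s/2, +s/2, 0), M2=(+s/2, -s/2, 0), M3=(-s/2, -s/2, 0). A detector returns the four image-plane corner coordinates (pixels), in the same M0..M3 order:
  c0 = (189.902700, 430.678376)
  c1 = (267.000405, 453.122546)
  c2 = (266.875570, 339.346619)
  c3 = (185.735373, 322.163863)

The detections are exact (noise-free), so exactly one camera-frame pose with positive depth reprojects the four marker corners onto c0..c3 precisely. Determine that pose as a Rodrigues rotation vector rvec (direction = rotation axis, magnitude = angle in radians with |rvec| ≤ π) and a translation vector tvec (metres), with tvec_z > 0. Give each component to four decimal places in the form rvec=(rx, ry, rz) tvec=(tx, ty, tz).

rvec=(0.2427, 0.2770, 0.0565) tvec=(-0.0893, 0.1270, 0.4559)

Intrinsics K: fx=404.4, fy=573.1, cx=305.5, cy=227.8
Marker side s = 0.098 m; corners in marker frame (Z=0):
  M0 = (-0.0490, +0.0490, 0)
  M1 = (+0.0490, +0.0490, 0)
  M2 = (+0.0490, -0.0490, 0)
  M3 = (-0.0490, -0.0490, 0)
Detected image corners:
  c0 = (189.902700, 430.678376) px
  c1 = (267.000405, 453.122546) px
  c2 = (266.875570, 339.346619) px
  c3 = (185.735373, 322.163863) px
Planar DLT: solve 8×8 A·h = b for H (H[2,2]=1):
  H  [+675.19053 +144.60080 +226.28483]
  H  [-20.71556 +1340.85683 +387.50935]
  H  [-0.57878 +0.53707 +1.00000]
B = K⁻¹H; ‖b₁‖=2.193490, ‖b₂‖=2.193490; λ = 2/(‖b₁‖+‖b₂‖) = 0.455895, sign → tz>0 ⇒ λ=+0.455895
r₁ = λ·B[:,0] = (+0.96050,+0.08840,-0.26386); r₂ = λ·B[:,1] = (-0.02195,+0.96931,+0.24485)
r₃ = r₁×r₂ = (+0.27741,-0.22938,+0.93297); SVD([r₁ r₂ r₃]) → R = UVᵀ:
  R  [+0.96050 -0.02195 +0.27741]
  R  [+0.08840 +0.96931 -0.22938]
  R  [-0.26386 +0.24485 +0.93297]
t = (-0.08930, +0.12705, +0.45589) m
tr R = 2.862780; θ = arccos((tr R − 1)/2) = 0.372583 rad = 21.347°
axis k = ((R−Rᵀ)₃₂, (R−Rᵀ)₁₃, (R−Rᵀ)₂₁) / (2 sinθ) = (+0.651370, +0.743466, +0.151578)
rvec = θ·k = (+0.242689, +0.277003, +0.056476)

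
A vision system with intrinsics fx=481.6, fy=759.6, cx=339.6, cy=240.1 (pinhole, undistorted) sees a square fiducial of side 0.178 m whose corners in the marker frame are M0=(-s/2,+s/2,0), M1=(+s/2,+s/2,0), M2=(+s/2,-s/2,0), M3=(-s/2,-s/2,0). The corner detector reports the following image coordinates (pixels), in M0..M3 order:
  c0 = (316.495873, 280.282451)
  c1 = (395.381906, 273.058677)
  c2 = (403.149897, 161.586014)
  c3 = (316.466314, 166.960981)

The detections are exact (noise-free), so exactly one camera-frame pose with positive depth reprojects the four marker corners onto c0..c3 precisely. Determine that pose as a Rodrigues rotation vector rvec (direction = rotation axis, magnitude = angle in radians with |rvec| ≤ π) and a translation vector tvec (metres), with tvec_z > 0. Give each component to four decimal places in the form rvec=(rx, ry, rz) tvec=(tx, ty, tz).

Intrinsics K: fx=481.6, fy=759.6, cx=339.6, cy=240.1
Marker side s = 0.178 m; corners in marker frame (Z=0):
  M0 = (-0.0890, +0.0890, 0)
  M1 = (+0.0890, +0.0890, 0)
  M2 = (+0.0890, -0.0890, 0)
  M3 = (-0.0890, -0.0890, 0)
Detected image corners:
  c0 = (316.495873, 280.282451) px
  c1 = (395.381906, 273.058677) px
  c2 = (403.149897, 161.586014) px
  c3 = (316.466314, 166.960981) px
Planar DLT: solve 8×8 A·h = b for H (H[2,2]=1):
  H  [+507.83966 +169.44391 +358.23227]
  H  [-8.65398 +749.31388 +223.11302]
  H  [+0.12239 +0.53488 +1.00000]
B = K⁻¹H; ‖b₁‖=0.977172, ‖b₂‖=0.977172; λ = 2/(‖b₁‖+‖b₂‖) = 1.023361, sign → tz>0 ⇒ λ=+1.023361
r₁ = λ·B[:,0] = (+0.99080,-0.05125,+0.12525); r₂ = λ·B[:,1] = (-0.02593,+0.83648,+0.54738)
r₃ = r₁×r₂ = (-0.13282,-0.54559,+0.82746); SVD([r₁ r₂ r₃]) → R = UVᵀ:
  R  [+0.99080 -0.02593 -0.13282]
  R  [-0.05125 +0.83648 -0.54559]
  R  [+0.12525 +0.54738 +0.82746]
t = (+0.03959, -0.02289, +1.02336) m
tr R = 2.654747; θ = arccos((tr R − 1)/2) = 0.596381 rad = 34.170°
axis k = ((R−Rᵀ)₃₂, (R−Rᵀ)₁₃, (R−Rᵀ)₂₁) / (2 sinθ) = (+0.972992, -0.229737, -0.022541)
rvec = θ·k = (+0.580274, -0.137011, -0.013443)

rvec=(0.5803, -0.1370, -0.0134) tvec=(0.0396, -0.0229, 1.0234)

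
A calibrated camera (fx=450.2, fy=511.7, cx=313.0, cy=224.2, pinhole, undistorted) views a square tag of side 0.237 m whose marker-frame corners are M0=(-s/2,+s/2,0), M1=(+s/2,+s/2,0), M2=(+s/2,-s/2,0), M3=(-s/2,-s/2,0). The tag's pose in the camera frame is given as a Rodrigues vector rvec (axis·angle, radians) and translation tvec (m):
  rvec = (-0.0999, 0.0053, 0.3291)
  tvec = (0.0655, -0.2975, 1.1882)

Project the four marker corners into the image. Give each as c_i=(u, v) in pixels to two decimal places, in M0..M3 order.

c0=(280.58, 126.94) c1=(366.44, 159.82) c2=(394.19, 65.68) c3=(309.86, 33.84)

Intrinsics K: fx=450.2, fy=511.7, cx=313.0, cy=224.2
Marker side s = 0.237 m; corners in marker frame (Z=0):
  M0 = (-0.1185, +0.1185, 0)
  M1 = (+0.1185, +0.1185, 0)
  M2 = (+0.1185, -0.1185, 0)
  M3 = (-0.1185, -0.1185, 0)
rvec = (-0.0999, 0.0053, 0.3291), |rvec| = θ = 0.34397 rad = 19.708°
Rodrigues: sinθ=0.33723, 1−cosθ=0.05858; R = I + sinθ·[k]× + (1−cosθ)·[k]×²:
    [+0.94636 -0.32291 -0.01108]
    [+0.32239 +0.94144 +0.09881]
    [-0.02147 -0.09708 +0.99505]
t = (0.0655, -0.2975, 1.1882) m
M0: Pc = R·M0+t = (-0.08491, -0.22414, +1.17924); u = 450.2·(-0.08491)/1.17924 + 313.0 = 280.5842, v = 511.7·(-0.22414)/1.17924 + 224.2 = 126.9394
M1: Pc = R·M1+t = (+0.13938, -0.14774, +1.17415); u = 450.2·(+0.13938)/1.17415 + 313.0 = 366.4416, v = 511.7·(-0.14774)/1.17415 + 224.2 = 159.8157
M2: Pc = R·M2+t = (+0.21591, -0.37086, +1.19716); u = 450.2·(+0.21591)/1.19716 + 313.0 = 394.1941, v = 511.7·(-0.37086)/1.19716 + 224.2 = 65.6849
M3: Pc = R·M3+t = (-0.00838, -0.44726, +1.20225); u = 450.2·(-0.00838)/1.20225 + 313.0 = 309.8623, v = 511.7·(-0.44726)/1.20225 + 224.2 = 33.8362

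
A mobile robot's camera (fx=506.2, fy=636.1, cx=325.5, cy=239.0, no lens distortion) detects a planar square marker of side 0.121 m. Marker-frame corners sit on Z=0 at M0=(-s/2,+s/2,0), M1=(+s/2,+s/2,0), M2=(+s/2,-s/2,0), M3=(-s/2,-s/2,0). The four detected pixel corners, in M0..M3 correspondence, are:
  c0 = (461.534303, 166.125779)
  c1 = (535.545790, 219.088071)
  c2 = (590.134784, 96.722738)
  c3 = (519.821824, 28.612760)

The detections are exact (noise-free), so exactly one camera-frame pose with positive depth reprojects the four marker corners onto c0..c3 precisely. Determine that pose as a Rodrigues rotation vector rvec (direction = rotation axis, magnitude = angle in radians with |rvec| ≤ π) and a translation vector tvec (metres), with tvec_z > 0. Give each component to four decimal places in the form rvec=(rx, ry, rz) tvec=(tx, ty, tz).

Intrinsics K: fx=506.2, fy=636.1, cx=325.5, cy=239.0
Marker side s = 0.121 m; corners in marker frame (Z=0):
  M0 = (-0.0605, +0.0605, 0)
  M1 = (+0.0605, +0.0605, 0)
  M2 = (+0.0605, -0.0605, 0)
  M3 = (-0.0605, -0.0605, 0)
Detected image corners:
  c0 = (461.534303, 166.125779) px
  c1 = (535.545790, 219.088071) px
  c2 = (590.134784, 96.722738) px
  c3 = (519.821824, 28.612760) px
Planar DLT: solve 8×8 A·h = b for H (H[2,2]=1):
  H  [+1044.75893 -338.26704 +528.20350]
  H  [+607.97351 +1101.52027 +130.14578]
  H  [+0.85077 +0.24181 +1.00000]
B = K⁻¹H; ‖b₁‖=1.851842, ‖b₂‖=1.851842; λ = 2/(‖b₁‖+‖b₂‖) = 0.540003, sign → tz>0 ⇒ λ=+0.540003
r₁ = λ·B[:,0] = (+0.81911,+0.34351,+0.45942); r₂ = λ·B[:,1] = (-0.44482,+0.88605,+0.13058)
r₃ = r₁×r₂ = (-0.36221,-0.31132,+0.87857); SVD([r₁ r₂ r₃]) → R = UVᵀ:
  R  [+0.81911 -0.44482 -0.36221]
  R  [+0.34351 +0.88605 -0.31132]
  R  [+0.45942 +0.13058 +0.87857]
t = (+0.21624, -0.09241, +0.54000) m
tr R = 2.583722; θ = arccos((tr R − 1)/2) = 0.656946 rad = 37.640°
axis k = ((R−Rᵀ)₃₂, (R−Rᵀ)₁₃, (R−Rᵀ)₂₁) / (2 sinθ) = (+0.361798, -0.672697, +0.645431)
rvec = θ·k = (+0.237682, -0.441926, +0.424013)

rvec=(0.2377, -0.4419, 0.4240) tvec=(0.2162, -0.0924, 0.5400)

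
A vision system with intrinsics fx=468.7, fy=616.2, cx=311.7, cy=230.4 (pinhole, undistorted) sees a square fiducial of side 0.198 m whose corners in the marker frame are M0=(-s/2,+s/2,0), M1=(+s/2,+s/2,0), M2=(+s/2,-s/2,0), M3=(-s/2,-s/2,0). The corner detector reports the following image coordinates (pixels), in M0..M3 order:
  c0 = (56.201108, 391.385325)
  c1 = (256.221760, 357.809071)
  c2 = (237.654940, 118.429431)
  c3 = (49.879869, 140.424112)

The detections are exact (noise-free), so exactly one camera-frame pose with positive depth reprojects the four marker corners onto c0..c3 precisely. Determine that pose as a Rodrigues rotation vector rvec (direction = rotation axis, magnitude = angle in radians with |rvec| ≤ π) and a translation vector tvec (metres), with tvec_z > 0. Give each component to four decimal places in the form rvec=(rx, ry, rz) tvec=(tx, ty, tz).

rvec=(-0.1693, -0.0895, -0.1159) tvec=(-0.1674, 0.0138, 0.4903)

Intrinsics K: fx=468.7, fy=616.2, cx=311.7, cy=230.4
Marker side s = 0.198 m; corners in marker frame (Z=0):
  M0 = (-0.0990, +0.0990, 0)
  M1 = (+0.0990, +0.0990, 0)
  M2 = (+0.0990, -0.0990, 0)
  M3 = (-0.0990, -0.0990, 0)
Detected image corners:
  c0 = (56.201108, 391.385325) px
  c1 = (256.221760, 357.809071) px
  c2 = (237.654940, 118.429431) px
  c3 = (49.879869, 140.424112) px
Planar DLT: solve 8×8 A·h = b for H (H[2,2]=1):
  H  [+1008.40952 +13.68816 +151.71390]
  H  [-88.72296 +1154.01950 +247.70812]
  H  [+0.20097 -0.33186 +1.00000]
B = K⁻¹H; ‖b₁‖=2.039640, ‖b₂‖=2.039640; λ = 2/(‖b₁‖+‖b₂‖) = 0.490283, sign → tz>0 ⇒ λ=+0.490283
r₁ = λ·B[:,0] = (+0.98932,-0.10743,+0.09853); r₂ = λ·B[:,1] = (+0.12252,+0.97904,-0.16271)
r₃ = r₁×r₂ = (-0.07899,+0.17304,+0.98174); SVD([r₁ r₂ r₃]) → R = UVᵀ:
  R  [+0.98932 +0.12252 -0.07899]
  R  [-0.10743 +0.97904 +0.17304]
  R  [+0.09853 -0.16271 +0.98174]
t = (-0.16735, +0.01377, +0.49028) m
tr R = 2.950098; θ = arccos((tr R − 1)/2) = 0.223855 rad = 12.826°
axis k = ((R−Rᵀ)₃₂, (R−Rᵀ)₁₃, (R−Rᵀ)₂₁) / (2 sinθ) = (-0.756218, -0.399834, -0.517945)
rvec = θ·k = (-0.169283, -0.089505, -0.115945)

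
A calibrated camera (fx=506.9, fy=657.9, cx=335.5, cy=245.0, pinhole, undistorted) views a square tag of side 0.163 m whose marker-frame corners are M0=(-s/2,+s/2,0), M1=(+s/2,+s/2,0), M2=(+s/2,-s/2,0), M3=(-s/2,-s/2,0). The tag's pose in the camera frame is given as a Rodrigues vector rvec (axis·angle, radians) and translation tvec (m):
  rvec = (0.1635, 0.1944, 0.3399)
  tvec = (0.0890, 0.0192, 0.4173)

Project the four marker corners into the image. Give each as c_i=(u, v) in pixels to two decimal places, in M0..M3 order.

c0=(321.92, 343.58) c1=(503.05, 438.01) c2=(583.29, 196.86) c3=(383.47, 110.61)

Intrinsics K: fx=506.9, fy=657.9, cx=335.5, cy=245.0
Marker side s = 0.163 m; corners in marker frame (Z=0):
  M0 = (-0.0815, +0.0815, 0)
  M1 = (+0.0815, +0.0815, 0)
  M2 = (+0.0815, -0.0815, 0)
  M3 = (-0.0815, -0.0815, 0)
rvec = (0.1635, 0.1944, 0.3399), |rvec| = θ = 0.42433 rad = 24.312°
Rodrigues: sinθ=0.41171, 1−cosθ=0.08869; R = I + sinθ·[k]× + (1−cosθ)·[k]×²:
    [+0.92448 -0.31414 +0.21599]
    [+0.34545 +0.92993 -0.12609]
    [-0.16125 +0.19118 +0.96822]
t = (0.0890, 0.0192, 0.4173) m
M0: Pc = R·M0+t = (-0.01195, +0.06684, +0.44602); u = 506.9·(-0.01195)/0.44602 + 335.5 = 321.9220, v = 657.9·(+0.06684)/0.44602 + 245.0 = 343.5845
M1: Pc = R·M1+t = (+0.13874, +0.12314, +0.41974); u = 506.9·(+0.13874)/0.41974 + 335.5 = 503.0536, v = 657.9·(+0.12314)/0.41974 + 245.0 = 438.0144
M2: Pc = R·M2+t = (+0.18995, -0.02844, +0.38858); u = 506.9·(+0.18995)/0.38858 + 335.5 = 583.2869, v = 657.9·(-0.02844)/0.38858 + 245.0 = 196.8562
M3: Pc = R·M3+t = (+0.03926, -0.08474, +0.41486); u = 506.9·(+0.03926)/0.41486 + 335.5 = 383.4663, v = 657.9·(-0.08474)/0.41486 + 245.0 = 110.6114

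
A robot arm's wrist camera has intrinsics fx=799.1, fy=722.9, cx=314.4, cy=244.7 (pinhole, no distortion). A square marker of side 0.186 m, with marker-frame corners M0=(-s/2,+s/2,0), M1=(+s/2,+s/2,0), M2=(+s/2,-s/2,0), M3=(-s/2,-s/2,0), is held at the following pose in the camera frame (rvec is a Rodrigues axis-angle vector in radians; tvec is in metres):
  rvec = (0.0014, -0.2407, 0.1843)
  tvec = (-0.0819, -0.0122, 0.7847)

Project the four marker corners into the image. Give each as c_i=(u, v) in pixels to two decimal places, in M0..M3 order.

Intrinsics K: fx=799.1, fy=722.9, cx=314.4, cy=244.7
Marker side s = 0.186 m; corners in marker frame (Z=0):
  M0 = (-0.0930, +0.0930, 0)
  M1 = (+0.0930, +0.0930, 0)
  M2 = (+0.0930, -0.0930, 0)
  M3 = (-0.0930, -0.0930, 0)
rvec = (0.0014, -0.2407, 0.1843), |rvec| = θ = 0.30316 rad = 17.370°
Rodrigues: sinθ=0.29854, 1−cosθ=0.04560; R = I + sinθ·[k]× + (1−cosθ)·[k]×²:
    [+0.95440 -0.18166 -0.23690]
    [+0.18132 +0.98315 -0.02339]
    [+0.23716 -0.02063 +0.97125]
t = (-0.0819, -0.0122, 0.7847) m
M0: Pc = R·M0+t = (-0.18755, +0.06237, +0.76073); u = 799.1·(-0.18755)/0.76073 + 314.4 = 117.3857, v = 722.9·(+0.06237)/0.76073 + 244.7 = 303.9683
M1: Pc = R·M1+t = (-0.01003, +0.09610, +0.80484); u = 799.1·(-0.01003)/0.80484 + 314.4 = 304.4366, v = 722.9·(+0.09610)/0.80484 + 244.7 = 331.0125
M2: Pc = R·M2+t = (+0.02375, -0.08677, +0.80867); u = 799.1·(+0.02375)/0.80867 + 314.4 = 337.8720, v = 722.9·(-0.08677)/0.80867 + 244.7 = 167.1340
M3: Pc = R·M3+t = (-0.15377, -0.12050, +0.76456); u = 799.1·(-0.15377)/0.76456 + 314.4 = 153.6891, v = 722.9·(-0.12050)/0.76456 + 244.7 = 130.7706

c0=(117.39, 303.97) c1=(304.44, 331.01) c2=(337.87, 167.13) c3=(153.69, 130.77)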